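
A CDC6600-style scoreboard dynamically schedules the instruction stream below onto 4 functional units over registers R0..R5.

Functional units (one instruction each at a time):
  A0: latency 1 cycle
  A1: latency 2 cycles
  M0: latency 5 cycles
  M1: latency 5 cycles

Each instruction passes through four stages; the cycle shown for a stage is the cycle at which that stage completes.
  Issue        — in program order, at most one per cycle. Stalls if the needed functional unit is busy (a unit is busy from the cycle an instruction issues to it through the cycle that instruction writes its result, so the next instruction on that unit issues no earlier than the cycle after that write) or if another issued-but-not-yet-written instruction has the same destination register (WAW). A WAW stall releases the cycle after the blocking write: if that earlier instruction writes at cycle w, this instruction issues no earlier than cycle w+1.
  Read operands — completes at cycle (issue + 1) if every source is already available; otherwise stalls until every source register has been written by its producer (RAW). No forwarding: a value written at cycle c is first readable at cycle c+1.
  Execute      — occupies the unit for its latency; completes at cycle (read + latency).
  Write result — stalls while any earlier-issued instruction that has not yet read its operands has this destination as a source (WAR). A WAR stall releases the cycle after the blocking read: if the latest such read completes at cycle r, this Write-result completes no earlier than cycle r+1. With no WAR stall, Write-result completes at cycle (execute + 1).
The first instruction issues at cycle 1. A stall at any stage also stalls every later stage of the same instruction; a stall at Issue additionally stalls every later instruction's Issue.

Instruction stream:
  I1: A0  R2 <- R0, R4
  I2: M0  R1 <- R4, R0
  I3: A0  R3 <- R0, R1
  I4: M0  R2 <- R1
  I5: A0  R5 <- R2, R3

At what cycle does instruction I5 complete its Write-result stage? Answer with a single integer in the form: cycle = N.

cycle = 20

I1  is:1  ro:2  ex:3  wr:4
I2  is:2  ro:3  ex:8  wr:9
I3  is:5  ro:10  ex:11  wr:12  — struct: A0 busy until I1 writes@4, RAW R1: wait I2 write@9
I4  is:10  ro:11  ex:16  wr:17  — struct: M0 busy until I2 writes@9
I5  is:13  ro:18  ex:19  wr:20  — struct: A0 busy until I3 writes@12, RAW R2: wait I4 write@17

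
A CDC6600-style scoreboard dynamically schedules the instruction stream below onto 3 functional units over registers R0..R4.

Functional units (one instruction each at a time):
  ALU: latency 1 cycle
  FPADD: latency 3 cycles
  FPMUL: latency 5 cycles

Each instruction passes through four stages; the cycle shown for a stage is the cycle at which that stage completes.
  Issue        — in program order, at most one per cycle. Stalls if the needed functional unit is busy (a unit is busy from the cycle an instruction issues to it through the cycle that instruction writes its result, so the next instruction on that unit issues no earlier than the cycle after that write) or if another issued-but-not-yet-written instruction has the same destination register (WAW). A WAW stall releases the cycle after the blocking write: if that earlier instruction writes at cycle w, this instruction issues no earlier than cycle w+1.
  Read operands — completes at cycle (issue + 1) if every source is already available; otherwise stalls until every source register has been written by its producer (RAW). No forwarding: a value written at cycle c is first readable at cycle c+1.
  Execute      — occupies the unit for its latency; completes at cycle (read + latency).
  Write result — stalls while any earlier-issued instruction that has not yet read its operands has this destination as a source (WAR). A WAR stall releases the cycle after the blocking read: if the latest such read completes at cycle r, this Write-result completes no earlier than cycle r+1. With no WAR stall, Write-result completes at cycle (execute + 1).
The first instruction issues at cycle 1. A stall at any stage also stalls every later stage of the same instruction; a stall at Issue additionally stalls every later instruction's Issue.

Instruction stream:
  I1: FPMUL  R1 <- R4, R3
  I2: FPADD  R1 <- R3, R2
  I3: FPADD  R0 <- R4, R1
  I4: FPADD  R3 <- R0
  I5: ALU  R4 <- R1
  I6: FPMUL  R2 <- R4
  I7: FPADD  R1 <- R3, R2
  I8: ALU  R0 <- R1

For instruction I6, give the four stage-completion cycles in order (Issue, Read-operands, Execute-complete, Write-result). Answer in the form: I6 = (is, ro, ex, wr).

I6 = (23, 26, 31, 32)

c1: I1→FPMUL
c2: I1 RO
c7: I1 EX
c8: I1 WR R1
c9: I2→FPADD
c10: I2 RO
c13: I2 EX
c14: I2 WR R1
c15: I3→FPADD
c16: I3 RO
c19: I3 EX
c20: I3 WR R0
c21: I4→FPADD
c22: I4 RO; I5→ALU
c23: I5 RO; I6→FPMUL
c24: I5 EX
c25: I4 EX; I5 WR R4
c26: I4 WR R3; I6 RO
c27: I7→FPADD
c28: I8→ALU
c31: I6 EX
c32: I6 WR R2
c33: I7 RO
c36: I7 EX
c37: I7 WR R1
c38: I8 RO
c39: I8 EX
c40: I8 WR R0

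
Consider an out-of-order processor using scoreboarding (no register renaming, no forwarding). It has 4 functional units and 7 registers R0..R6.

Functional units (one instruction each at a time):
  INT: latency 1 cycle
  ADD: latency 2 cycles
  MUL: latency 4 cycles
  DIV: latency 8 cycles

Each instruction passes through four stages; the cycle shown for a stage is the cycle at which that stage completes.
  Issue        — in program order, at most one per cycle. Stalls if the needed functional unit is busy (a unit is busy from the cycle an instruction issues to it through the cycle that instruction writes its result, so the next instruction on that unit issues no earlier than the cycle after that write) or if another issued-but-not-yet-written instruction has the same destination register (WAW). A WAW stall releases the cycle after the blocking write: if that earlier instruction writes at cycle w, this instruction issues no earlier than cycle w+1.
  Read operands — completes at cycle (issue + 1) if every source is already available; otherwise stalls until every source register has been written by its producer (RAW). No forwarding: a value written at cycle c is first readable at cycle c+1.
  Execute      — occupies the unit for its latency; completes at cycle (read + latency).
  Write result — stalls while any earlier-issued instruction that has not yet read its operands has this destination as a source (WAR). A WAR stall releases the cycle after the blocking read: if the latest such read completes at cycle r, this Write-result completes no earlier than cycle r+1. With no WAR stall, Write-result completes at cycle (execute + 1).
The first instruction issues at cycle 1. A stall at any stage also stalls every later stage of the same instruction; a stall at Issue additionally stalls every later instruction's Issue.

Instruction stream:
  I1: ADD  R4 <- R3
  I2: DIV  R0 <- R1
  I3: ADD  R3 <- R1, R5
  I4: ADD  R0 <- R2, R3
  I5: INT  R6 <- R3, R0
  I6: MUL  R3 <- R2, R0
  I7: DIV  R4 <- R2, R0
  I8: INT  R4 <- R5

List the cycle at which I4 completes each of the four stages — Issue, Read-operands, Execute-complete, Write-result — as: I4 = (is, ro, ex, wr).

I4 = (13, 14, 16, 17)

cycle 1: I1 issues→ADD
cycle 2: I1 reads; I2 issues→DIV
cycle 3: I2 reads
cycle 4: I1 exec-done
cycle 5: I1 writes R4
cycle 6: I3 issues→ADD
cycle 7: I3 reads
cycle 9: I3 exec-done
cycle 10: I3 writes R3
cycle 11: I2 exec-done
cycle 12: I2 writes R0
cycle 13: I4 issues→ADD
cycle 14: I4 reads; I5 issues→INT
cycle 15: I6 issues→MUL
cycle 16: I4 exec-done; I7 issues→DIV
cycle 17: I4 writes R0
cycle 18: I5 reads; I6 reads; I7 reads
cycle 19: I5 exec-done
cycle 20: I5 writes R6
cycle 22: I6 exec-done
cycle 23: I6 writes R3
cycle 26: I7 exec-done
cycle 27: I7 writes R4
cycle 28: I8 issues→INT
cycle 29: I8 reads
cycle 30: I8 exec-done
cycle 31: I8 writes R4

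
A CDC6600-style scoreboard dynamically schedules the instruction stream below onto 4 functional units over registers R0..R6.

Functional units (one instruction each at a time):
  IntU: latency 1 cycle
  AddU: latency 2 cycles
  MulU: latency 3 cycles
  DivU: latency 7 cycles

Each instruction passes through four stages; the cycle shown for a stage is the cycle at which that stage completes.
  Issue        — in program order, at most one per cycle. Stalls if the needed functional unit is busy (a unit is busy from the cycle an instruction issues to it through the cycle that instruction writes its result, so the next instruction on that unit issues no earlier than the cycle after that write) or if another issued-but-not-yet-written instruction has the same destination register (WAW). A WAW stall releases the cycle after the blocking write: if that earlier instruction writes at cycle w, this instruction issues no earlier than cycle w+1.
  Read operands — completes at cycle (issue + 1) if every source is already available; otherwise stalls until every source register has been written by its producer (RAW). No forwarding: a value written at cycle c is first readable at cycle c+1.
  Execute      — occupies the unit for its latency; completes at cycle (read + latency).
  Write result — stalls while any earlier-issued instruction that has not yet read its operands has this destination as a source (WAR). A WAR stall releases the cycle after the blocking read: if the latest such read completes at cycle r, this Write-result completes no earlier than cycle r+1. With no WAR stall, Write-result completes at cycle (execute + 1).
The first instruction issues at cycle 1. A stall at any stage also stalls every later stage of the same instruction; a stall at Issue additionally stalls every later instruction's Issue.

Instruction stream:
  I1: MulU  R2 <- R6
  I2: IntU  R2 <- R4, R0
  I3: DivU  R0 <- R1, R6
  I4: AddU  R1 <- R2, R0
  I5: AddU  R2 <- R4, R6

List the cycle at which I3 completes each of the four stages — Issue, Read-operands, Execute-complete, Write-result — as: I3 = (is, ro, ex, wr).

[1] I1 dispatched to MulU
[2] I1 operands ready
[5] I1 complete
[6] R2←I1
[7] I2 dispatched to IntU
[8] I2 operands ready, I3 dispatched to DivU
[9] I2 complete, I3 operands ready, I4 dispatched to AddU
[10] R2←I2
[16] I3 complete
[17] R0←I3
[18] I4 operands ready
[20] I4 complete
[21] R1←I4
[22] I5 dispatched to AddU
[23] I5 operands ready
[25] I5 complete
[26] R2←I5

I3 = (8, 9, 16, 17)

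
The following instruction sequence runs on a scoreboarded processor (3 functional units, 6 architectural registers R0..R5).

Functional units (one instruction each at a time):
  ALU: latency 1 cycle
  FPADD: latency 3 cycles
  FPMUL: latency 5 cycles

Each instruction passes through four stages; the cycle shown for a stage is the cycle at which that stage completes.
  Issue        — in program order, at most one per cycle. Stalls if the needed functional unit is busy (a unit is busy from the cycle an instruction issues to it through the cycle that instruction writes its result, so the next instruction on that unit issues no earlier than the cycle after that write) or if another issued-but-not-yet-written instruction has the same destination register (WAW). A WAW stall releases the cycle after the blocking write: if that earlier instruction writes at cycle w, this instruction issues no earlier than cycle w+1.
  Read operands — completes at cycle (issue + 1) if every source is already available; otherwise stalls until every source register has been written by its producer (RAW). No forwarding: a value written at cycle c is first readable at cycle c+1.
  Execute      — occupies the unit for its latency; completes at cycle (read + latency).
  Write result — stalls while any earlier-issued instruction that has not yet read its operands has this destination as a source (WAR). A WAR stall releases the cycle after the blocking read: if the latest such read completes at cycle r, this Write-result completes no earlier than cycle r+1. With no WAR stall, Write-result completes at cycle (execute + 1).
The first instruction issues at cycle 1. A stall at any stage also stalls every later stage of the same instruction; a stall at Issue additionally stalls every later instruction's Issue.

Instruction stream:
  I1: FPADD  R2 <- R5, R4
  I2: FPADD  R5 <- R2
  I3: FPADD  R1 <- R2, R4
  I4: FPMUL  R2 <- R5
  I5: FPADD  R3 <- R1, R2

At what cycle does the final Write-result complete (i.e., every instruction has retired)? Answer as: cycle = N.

I1: IS=1 RO=2 EX=5 WR=6
I2: IS=7 RO=8 EX=11 WR=12  [struct: FPADD busy until I1 writes@6]
I3: IS=13 RO=14 EX=17 WR=18  [struct: FPADD busy until I2 writes@12]
I4: IS=14 RO=15 EX=20 WR=21
I5: IS=19 RO=22 EX=25 WR=26  [struct: FPADD busy until I3 writes@18; RAW R2: wait I4 write@21]

cycle = 26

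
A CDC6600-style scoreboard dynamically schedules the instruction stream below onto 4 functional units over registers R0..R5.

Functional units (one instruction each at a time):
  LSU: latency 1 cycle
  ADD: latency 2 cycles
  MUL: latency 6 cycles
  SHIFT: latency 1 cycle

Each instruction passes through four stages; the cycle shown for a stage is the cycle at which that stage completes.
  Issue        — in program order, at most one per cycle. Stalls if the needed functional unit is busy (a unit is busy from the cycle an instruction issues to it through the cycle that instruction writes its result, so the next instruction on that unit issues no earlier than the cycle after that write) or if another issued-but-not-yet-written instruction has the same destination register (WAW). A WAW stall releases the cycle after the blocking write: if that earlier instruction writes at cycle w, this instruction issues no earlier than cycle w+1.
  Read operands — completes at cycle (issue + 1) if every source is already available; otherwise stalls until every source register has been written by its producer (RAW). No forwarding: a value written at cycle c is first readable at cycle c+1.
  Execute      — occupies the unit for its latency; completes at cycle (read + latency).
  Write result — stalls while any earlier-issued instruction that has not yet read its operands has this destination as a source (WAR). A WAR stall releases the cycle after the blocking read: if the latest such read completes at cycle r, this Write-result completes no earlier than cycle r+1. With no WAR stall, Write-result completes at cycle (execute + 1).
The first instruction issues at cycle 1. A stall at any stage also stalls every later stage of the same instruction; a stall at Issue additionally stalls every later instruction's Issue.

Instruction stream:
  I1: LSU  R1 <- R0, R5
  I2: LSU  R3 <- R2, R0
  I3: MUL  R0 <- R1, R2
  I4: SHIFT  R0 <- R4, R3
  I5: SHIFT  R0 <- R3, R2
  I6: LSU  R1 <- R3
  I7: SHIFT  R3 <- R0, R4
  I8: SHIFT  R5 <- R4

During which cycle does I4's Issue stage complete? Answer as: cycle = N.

cycle = 15

c1: I1 issues→LSU
c2: I1 reads
c3: I1 exec-done
c4: I1 writes R1
c5: I2 issues→LSU
c6: I2 reads · I3 issues→MUL
c7: I2 exec-done · I3 reads
c8: I2 writes R3
c13: I3 exec-done
c14: I3 writes R0
c15: I4 issues→SHIFT
c16: I4 reads
c17: I4 exec-done
c18: I4 writes R0
c19: I5 issues→SHIFT
c20: I5 reads · I6 issues→LSU
c21: I5 exec-done · I6 reads
c22: I5 writes R0 · I6 exec-done
c23: I6 writes R1 · I7 issues→SHIFT
c24: I7 reads
c25: I7 exec-done
c26: I7 writes R3
c27: I8 issues→SHIFT
c28: I8 reads
c29: I8 exec-done
c30: I8 writes R5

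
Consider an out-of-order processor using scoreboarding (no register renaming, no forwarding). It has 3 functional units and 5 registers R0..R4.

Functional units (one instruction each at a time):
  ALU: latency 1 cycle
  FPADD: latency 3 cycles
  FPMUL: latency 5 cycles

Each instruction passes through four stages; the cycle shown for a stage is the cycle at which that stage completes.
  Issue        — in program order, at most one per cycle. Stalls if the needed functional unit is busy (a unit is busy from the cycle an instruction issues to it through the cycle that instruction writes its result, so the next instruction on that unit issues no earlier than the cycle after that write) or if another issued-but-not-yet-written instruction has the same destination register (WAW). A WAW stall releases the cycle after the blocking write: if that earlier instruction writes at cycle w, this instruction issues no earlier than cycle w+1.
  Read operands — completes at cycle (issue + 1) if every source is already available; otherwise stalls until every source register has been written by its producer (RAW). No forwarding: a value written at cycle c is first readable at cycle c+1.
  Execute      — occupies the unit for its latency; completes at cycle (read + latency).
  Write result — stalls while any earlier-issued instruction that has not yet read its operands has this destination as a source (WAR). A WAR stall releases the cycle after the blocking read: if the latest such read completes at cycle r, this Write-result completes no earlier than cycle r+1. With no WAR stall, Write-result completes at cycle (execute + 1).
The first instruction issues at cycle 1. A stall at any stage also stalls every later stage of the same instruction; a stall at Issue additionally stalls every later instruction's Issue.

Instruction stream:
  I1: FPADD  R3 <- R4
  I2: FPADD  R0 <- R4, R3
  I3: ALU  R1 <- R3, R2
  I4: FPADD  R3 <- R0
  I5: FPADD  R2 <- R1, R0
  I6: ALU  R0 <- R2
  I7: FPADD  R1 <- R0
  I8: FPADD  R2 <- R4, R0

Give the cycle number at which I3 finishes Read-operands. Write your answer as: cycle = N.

[1] issue I1 (FPADD)
[2] I1 read-ops
[5] I1 finished on FPADD
[6] I1→R3
[7] issue I2 (FPADD)
[8] I2 read-ops; issue I3 (ALU)
[9] I3 read-ops
[10] I3 finished on ALU
[11] I2 finished on FPADD; I3→R1
[12] I2→R0
[13] issue I4 (FPADD)
[14] I4 read-ops
[17] I4 finished on FPADD
[18] I4→R3
[19] issue I5 (FPADD)
[20] I5 read-ops; issue I6 (ALU)
[23] I5 finished on FPADD
[24] I5→R2
[25] I6 read-ops; issue I7 (FPADD)
[26] I6 finished on ALU
[27] I6→R0
[28] I7 read-ops
[31] I7 finished on FPADD
[32] I7→R1
[33] issue I8 (FPADD)
[34] I8 read-ops
[37] I8 finished on FPADD
[38] I8→R2

cycle = 9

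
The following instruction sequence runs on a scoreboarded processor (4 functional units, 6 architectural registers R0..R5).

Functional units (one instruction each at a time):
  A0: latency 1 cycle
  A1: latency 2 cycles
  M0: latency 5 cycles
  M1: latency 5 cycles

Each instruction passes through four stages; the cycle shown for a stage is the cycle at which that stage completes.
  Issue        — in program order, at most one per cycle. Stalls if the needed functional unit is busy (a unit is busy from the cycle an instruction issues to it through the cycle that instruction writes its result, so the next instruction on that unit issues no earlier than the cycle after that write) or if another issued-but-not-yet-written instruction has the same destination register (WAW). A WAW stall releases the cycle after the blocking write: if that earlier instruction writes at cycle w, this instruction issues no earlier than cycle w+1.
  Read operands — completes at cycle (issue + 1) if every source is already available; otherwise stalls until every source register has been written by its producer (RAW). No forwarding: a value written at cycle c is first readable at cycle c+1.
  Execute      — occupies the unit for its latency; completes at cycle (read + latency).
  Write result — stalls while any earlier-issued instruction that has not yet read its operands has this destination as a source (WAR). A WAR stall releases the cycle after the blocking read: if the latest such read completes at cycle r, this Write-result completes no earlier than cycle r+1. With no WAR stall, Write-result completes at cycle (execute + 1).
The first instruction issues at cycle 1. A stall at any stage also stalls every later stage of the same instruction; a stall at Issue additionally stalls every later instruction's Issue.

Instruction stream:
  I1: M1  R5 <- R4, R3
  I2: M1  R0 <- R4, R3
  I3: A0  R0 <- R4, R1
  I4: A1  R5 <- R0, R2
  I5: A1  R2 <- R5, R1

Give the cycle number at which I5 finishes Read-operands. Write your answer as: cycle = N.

cycle = 26

I1: IS=1 RO=2 EX=7 WR=8
I2: IS=9 RO=10 EX=15 WR=16  [struct: M1 busy until I1 writes@8]
I3: IS=17 RO=18 EX=19 WR=20  [WAW R0: wait I2 write@16]
I4: IS=18 RO=21 EX=23 WR=24  [RAW R0: wait I3 write@20]
I5: IS=25 RO=26 EX=28 WR=29  [struct: A1 busy until I4 writes@24]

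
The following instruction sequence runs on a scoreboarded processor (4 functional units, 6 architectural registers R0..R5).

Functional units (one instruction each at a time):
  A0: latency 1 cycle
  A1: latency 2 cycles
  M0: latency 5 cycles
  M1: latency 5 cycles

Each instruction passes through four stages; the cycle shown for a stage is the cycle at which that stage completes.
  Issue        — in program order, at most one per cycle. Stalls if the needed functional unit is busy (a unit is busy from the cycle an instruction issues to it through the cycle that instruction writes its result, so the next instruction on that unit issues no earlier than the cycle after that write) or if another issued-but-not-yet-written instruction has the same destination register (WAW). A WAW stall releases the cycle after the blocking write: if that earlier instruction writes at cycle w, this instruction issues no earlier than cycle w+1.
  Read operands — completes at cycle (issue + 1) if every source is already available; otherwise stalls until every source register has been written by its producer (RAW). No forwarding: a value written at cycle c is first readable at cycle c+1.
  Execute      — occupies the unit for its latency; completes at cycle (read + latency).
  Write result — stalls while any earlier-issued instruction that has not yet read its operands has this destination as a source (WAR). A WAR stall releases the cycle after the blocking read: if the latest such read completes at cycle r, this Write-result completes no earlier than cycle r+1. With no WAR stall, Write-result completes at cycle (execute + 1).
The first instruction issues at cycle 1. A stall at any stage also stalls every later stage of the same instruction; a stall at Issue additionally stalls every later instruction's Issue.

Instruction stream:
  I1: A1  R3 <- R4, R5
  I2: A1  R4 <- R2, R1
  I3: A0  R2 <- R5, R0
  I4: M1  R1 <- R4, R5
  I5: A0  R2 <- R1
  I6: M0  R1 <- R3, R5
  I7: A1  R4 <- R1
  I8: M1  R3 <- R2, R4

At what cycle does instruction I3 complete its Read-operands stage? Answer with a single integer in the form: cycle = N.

I1 -> (1, 2, 4, 5)
I2 -> (6, 7, 9, 10)  // struct: A1 busy until I1 writes@5
I3 -> (7, 8, 9, 10)
I4 -> (8, 11, 16, 17)  // RAW R4: wait I2 write@10
I5 -> (11, 18, 19, 20)  // struct: A0 busy until I3 writes@10, RAW R1: wait I4 write@17
I6 -> (18, 19, 24, 25)  // WAW R1: wait I4 write@17
I7 -> (19, 26, 28, 29)  // RAW R1: wait I6 write@25
I8 -> (20, 30, 35, 36)  // RAW R4: wait I7 write@29

cycle = 8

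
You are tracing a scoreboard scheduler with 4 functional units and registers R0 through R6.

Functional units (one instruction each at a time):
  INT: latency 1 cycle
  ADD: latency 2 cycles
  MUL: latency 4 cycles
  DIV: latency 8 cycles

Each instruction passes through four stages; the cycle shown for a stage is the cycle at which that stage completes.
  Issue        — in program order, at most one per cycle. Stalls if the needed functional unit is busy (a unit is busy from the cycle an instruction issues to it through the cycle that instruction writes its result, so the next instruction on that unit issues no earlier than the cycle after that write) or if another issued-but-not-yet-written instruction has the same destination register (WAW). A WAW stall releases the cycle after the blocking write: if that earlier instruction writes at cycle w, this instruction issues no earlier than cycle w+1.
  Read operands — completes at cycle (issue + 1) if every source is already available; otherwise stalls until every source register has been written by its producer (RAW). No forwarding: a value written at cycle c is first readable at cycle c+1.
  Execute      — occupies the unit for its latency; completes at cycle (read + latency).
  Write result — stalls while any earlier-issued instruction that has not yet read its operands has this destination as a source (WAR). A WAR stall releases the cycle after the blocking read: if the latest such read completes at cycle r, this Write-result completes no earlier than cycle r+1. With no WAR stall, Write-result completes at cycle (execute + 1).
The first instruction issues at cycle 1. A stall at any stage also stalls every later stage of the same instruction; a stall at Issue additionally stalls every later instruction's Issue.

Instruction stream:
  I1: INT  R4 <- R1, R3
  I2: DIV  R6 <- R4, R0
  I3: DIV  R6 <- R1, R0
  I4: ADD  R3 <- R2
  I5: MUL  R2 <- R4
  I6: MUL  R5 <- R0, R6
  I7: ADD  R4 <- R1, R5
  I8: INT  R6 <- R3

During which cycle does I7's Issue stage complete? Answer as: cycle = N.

cycle = 25

I1 -> (1, 2, 3, 4)
I2 -> (2, 5, 13, 14)  // RAW R4: wait I1 write@4
I3 -> (15, 16, 24, 25)  // struct: DIV busy until I2 writes@14
I4 -> (16, 17, 19, 20)
I5 -> (17, 18, 22, 23)
I6 -> (24, 26, 30, 31)  // struct: MUL busy until I5 writes@23, RAW R6: wait I3 write@25
I7 -> (25, 32, 34, 35)  // RAW R5: wait I6 write@31
I8 -> (26, 27, 28, 29)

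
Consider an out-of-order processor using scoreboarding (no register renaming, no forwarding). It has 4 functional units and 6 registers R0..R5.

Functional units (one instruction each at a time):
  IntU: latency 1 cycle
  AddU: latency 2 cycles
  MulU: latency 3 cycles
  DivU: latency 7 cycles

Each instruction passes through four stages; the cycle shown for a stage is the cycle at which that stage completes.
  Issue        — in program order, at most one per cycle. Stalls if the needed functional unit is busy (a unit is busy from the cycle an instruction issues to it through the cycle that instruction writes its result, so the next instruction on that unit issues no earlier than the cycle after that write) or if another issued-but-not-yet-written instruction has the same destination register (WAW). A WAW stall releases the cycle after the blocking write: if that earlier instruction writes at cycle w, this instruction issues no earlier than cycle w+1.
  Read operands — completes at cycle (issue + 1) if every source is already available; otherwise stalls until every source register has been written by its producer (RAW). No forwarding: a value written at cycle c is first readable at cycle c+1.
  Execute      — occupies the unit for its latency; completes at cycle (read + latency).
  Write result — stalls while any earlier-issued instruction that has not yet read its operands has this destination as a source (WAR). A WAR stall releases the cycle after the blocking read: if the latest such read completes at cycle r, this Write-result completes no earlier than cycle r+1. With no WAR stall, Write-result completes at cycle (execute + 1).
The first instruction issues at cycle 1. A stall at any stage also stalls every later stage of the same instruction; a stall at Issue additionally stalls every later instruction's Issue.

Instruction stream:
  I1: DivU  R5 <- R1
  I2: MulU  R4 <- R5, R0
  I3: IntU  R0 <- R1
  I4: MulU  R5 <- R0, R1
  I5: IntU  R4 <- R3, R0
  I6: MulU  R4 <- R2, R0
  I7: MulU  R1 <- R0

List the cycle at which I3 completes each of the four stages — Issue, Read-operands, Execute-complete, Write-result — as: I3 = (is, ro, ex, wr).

I3 = (3, 4, 5, 12)

c1: issue I1 (DivU)
c2: I1 read-ops · issue I2 (MulU)
c3: issue I3 (IntU)
c4: I3 read-ops
c5: I3 finished on IntU
c9: I1 finished on DivU
c10: I1→R5
c11: I2 read-ops
c12: I3→R0
c14: I2 finished on MulU
c15: I2→R4
c16: issue I4 (MulU)
c17: I4 read-ops · issue I5 (IntU)
c18: I5 read-ops
c19: I5 finished on IntU
c20: I4 finished on MulU · I5→R4
c21: I4→R5
c22: issue I6 (MulU)
c23: I6 read-ops
c26: I6 finished on MulU
c27: I6→R4
c28: issue I7 (MulU)
c29: I7 read-ops
c32: I7 finished on MulU
c33: I7→R1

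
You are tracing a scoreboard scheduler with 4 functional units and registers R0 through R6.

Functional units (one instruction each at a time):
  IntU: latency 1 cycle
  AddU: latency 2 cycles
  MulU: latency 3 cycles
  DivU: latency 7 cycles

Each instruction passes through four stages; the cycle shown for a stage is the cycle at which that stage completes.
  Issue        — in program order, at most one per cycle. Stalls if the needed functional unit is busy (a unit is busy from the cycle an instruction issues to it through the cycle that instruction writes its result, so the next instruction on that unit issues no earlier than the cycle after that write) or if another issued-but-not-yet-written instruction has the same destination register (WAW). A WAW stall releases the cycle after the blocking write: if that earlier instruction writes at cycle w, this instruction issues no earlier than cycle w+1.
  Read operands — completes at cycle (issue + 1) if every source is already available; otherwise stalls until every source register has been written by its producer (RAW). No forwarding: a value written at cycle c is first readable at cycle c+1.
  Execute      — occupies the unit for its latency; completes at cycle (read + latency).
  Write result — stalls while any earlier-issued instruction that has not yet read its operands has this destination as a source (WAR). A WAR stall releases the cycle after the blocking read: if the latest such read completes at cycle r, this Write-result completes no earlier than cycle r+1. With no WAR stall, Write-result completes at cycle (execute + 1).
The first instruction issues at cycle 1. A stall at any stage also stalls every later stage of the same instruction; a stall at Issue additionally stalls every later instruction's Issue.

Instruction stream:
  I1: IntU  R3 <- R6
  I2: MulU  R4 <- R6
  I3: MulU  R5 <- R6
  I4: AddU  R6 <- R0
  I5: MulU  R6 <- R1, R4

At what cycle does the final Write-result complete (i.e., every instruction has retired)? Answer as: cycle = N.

cycle 1: I1 issues→IntU
cycle 2: I1 reads; I2 issues→MulU
cycle 3: I1 exec-done; I2 reads
cycle 4: I1 writes R3
cycle 6: I2 exec-done
cycle 7: I2 writes R4
cycle 8: I3 issues→MulU
cycle 9: I3 reads; I4 issues→AddU
cycle 10: I4 reads
cycle 12: I3 exec-done; I4 exec-done
cycle 13: I3 writes R5; I4 writes R6
cycle 14: I5 issues→MulU
cycle 15: I5 reads
cycle 18: I5 exec-done
cycle 19: I5 writes R6

cycle = 19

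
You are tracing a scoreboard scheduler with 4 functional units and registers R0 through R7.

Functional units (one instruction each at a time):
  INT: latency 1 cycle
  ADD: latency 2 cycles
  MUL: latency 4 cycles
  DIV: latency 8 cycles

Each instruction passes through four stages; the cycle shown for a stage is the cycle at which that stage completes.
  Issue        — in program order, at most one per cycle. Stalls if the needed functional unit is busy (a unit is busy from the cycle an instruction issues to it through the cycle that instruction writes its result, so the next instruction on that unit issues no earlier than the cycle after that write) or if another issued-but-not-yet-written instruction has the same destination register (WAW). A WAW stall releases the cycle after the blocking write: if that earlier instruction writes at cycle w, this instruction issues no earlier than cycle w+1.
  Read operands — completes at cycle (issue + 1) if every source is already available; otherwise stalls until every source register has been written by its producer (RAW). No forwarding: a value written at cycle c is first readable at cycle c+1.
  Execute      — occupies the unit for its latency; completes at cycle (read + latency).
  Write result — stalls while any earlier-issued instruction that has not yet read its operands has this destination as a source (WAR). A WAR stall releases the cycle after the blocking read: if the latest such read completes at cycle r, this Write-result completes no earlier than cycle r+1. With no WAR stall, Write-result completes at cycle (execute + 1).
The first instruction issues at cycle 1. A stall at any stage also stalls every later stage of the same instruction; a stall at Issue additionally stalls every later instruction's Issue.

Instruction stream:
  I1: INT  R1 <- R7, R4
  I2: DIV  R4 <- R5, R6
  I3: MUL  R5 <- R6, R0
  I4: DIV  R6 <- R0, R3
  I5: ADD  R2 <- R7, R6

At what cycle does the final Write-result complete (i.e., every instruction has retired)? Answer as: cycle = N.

c1: I1 issues→INT
c2: I1 reads; I2 issues→DIV
c3: I1 exec-done; I2 reads; I3 issues→MUL
c4: I1 writes R1; I3 reads
c8: I3 exec-done
c9: I3 writes R5
c11: I2 exec-done
c12: I2 writes R4
c13: I4 issues→DIV
c14: I4 reads; I5 issues→ADD
c22: I4 exec-done
c23: I4 writes R6
c24: I5 reads
c26: I5 exec-done
c27: I5 writes R2

cycle = 27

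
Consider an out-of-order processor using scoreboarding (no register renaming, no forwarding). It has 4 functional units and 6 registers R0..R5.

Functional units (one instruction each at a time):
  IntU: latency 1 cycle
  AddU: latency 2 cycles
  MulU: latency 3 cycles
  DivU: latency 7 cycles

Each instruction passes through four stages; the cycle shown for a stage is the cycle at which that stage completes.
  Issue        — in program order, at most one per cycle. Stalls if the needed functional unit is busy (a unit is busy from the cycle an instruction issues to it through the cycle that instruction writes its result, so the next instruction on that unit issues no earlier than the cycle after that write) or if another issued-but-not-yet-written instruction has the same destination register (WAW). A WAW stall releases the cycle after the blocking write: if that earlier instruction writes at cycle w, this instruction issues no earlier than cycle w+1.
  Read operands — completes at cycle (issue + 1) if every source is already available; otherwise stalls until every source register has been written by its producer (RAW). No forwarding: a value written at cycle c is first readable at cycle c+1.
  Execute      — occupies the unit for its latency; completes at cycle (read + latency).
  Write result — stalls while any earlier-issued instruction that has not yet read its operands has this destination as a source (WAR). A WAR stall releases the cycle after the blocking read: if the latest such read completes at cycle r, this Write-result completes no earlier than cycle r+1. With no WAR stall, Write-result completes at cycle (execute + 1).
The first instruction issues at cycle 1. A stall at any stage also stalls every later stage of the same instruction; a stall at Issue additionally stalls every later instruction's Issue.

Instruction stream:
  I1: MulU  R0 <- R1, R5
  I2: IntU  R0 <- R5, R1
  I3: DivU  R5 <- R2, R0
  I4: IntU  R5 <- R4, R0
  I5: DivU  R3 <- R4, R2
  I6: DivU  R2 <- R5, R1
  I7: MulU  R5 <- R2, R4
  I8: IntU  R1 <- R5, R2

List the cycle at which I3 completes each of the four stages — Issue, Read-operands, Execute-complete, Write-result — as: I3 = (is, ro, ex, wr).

[I1] 1/2/5/6
[I2] 7/8/9/10  (WAW R0: wait I1 write@6)
[I3] 8/11/18/19  (RAW R0: wait I2 write@10)
[I4] 20/21/22/23  (WAW R5: wait I3 write@19)
[I5] 21/22/29/30
[I6] 31/32/39/40  (struct: DivU busy until I5 writes@30)
[I7] 32/41/44/45  (RAW R2: wait I6 write@40)
[I8] 33/46/47/48  (RAW R5: wait I7 write@45)

I3 = (8, 11, 18, 19)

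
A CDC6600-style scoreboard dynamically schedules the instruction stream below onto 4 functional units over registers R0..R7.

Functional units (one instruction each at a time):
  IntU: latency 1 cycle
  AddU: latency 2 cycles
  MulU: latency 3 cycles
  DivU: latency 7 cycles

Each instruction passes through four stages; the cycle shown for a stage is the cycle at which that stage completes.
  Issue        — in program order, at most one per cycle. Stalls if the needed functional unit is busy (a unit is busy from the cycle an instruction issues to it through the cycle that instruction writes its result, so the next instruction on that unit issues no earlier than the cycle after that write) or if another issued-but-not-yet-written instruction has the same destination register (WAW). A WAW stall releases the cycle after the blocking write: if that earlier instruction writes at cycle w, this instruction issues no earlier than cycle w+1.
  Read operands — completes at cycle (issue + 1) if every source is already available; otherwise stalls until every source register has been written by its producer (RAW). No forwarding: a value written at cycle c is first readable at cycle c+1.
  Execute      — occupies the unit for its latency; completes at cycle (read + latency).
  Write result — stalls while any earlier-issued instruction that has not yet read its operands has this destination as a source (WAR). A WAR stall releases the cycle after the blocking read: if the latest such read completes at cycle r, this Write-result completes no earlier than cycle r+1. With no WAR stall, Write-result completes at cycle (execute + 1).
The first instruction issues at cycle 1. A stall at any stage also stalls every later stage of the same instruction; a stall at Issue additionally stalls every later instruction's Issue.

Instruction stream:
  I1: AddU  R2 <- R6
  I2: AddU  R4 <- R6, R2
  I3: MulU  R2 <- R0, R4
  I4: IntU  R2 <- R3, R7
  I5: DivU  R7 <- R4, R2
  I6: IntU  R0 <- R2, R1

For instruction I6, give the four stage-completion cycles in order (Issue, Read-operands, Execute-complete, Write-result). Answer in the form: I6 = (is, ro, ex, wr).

I1  is:1  ro:2  ex:4  wr:5
I2  is:6  ro:7  ex:9  wr:10  — struct: AddU busy until I1 writes@5
I3  is:7  ro:11  ex:14  wr:15  — RAW R4: wait I2 write@10
I4  is:16  ro:17  ex:18  wr:19  — WAW R2: wait I3 write@15
I5  is:17  ro:20  ex:27  wr:28  — RAW R2: wait I4 write@19
I6  is:20  ro:21  ex:22  wr:23  — struct: IntU busy until I4 writes@19

I6 = (20, 21, 22, 23)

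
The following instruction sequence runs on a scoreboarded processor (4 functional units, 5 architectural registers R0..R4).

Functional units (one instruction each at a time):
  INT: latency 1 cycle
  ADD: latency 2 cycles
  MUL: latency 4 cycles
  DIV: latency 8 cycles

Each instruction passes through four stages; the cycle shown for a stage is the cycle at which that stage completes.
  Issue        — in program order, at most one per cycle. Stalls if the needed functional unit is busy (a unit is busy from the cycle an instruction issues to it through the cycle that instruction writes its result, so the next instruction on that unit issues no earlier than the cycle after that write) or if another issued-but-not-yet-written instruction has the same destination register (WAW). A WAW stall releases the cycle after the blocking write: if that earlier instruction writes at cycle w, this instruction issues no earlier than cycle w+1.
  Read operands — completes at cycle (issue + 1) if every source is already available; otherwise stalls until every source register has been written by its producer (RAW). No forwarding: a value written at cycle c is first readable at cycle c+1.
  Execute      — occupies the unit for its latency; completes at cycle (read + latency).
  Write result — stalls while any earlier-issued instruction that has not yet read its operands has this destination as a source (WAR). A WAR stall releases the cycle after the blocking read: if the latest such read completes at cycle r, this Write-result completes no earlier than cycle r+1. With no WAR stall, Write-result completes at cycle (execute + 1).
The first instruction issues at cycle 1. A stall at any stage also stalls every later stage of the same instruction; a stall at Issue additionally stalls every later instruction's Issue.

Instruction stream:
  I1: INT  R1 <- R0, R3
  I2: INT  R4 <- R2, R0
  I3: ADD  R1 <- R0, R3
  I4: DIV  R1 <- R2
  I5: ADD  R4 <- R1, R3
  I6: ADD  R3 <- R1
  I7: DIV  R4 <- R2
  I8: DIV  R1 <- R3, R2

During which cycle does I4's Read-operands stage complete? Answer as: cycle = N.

  I1 | 1 | 2 | 3 | 4
  I2 | 5 | 6 | 7 | 8   struct: INT busy until I1 writes@4
  I3 | 6 | 7 | 9 | 10
  I4 | 11 | 12 | 20 | 21   WAW R1: wait I3 write@10
  I5 | 12 | 22 | 24 | 25   RAW R1: wait I4 write@21
  I6 | 26 | 27 | 29 | 30   struct: ADD busy until I5 writes@25
  I7 | 27 | 28 | 36 | 37
  I8 | 38 | 39 | 47 | 48   struct: DIV busy until I7 writes@37

cycle = 12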